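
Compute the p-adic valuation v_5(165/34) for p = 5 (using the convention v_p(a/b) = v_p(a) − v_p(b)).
v_5(165/34) = 1

Factor powers of 5 from the numerator and denominator of the reduced fraction: 165 = 5^1 · 33 and 34 = 5^0 · 34. Apply v_p(a/b) = v_p(a) − v_p(b): v_5(165/34) = 1 − 0 = 1.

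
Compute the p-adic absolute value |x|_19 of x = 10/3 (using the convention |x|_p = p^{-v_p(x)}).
|10/3|_19 = 1

Step 1 — compute v_19(x) by factoring powers of 19 out of the numerator and denominator: v_19(10/3) = 0. Step 2 — apply |x|_p = p^{-v_p(x)} = 19^{0} = 1.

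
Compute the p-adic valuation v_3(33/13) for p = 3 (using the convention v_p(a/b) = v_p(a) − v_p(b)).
v_3(33/13) = 1

Factor powers of 3 from the numerator and denominator of the reduced fraction: 33 = 3^1 · 11 and 13 = 3^0 · 13. Apply v_p(a/b) = v_p(a) − v_p(b): v_3(33/13) = 1 − 0 = 1.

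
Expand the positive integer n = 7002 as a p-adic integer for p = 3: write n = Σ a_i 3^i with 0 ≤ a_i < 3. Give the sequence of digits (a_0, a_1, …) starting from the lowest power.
(a_0, a_1, …) = (0, 0, 1, 1, 2, 1, 0, 0, 1)

Repeated division by 3 gives the digits low-to-high: 7002 = 1·3^2 + 1·3^3 + 2·3^4 + 1·3^5 + 1·3^8. Digit sequence: (0, 0, 1, 1, 2, 1, 0, 0, 1).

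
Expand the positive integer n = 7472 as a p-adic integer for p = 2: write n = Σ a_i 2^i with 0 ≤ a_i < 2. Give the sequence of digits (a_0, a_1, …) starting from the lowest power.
(a_0, a_1, …) = (0, 0, 0, 0, 1, 1, 0, 0, 1, 0, 1, 1, 1)

Repeated division by 2 gives the digits low-to-high: 7472 = 1·2^4 + 1·2^5 + 1·2^8 + 1·2^10 + 1·2^11 + 1·2^12. Digit sequence: (0, 0, 0, 0, 1, 1, 0, 0, 1, 0, 1, 1, 1).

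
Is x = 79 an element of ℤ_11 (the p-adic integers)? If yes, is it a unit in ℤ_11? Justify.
x ∈ ℤ_11^× (unit); v_11(x) = 0

ℤ_11 = {x ∈ ℚ_11 : v_11(x) ≥ 0} and ℤ_11^× = {x ∈ ℤ_11 : v_11(x) = 0}. Here v_11(79) = v_11(num) − v_11(den) = 0; compare against these criteria.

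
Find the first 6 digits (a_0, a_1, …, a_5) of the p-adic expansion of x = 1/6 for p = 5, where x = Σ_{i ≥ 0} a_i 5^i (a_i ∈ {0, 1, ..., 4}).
(a_0, …, a_5) = (1, 4, 0, 4, 0, 4)

v_5(1/6) = 0 (numerator and denominator both coprime to 5), so x ∈ ℤ_5^×. Compute digits iteratively via a_i = x_i mod 5, x_{i+1} = (x_i − a_i)/5, with x_0 = x:
  x_0 = 1/6;  a_0 = 1;  x_1 = (x_0 − 1)/5 = -1/6
  x_1 = -1/6;  a_1 = 4;  x_2 = (x_1 − 4)/5 = -5/6
  x_2 = -5/6;  a_2 = 0;  x_3 = (x_2 − 0)/5 = -1/6
  x_3 = -1/6;  a_3 = 4;  x_4 = (x_3 − 4)/5 = -5/6
  x_4 = -5/6;  a_4 = 0;  x_5 = (x_4 − 0)/5 = -1/6
  x_5 = -1/6;  a_5 = 4;  x_6 = (x_5 − 4)/5 = -5/6
Digits: (1, 4, 0, 4, 0, 4).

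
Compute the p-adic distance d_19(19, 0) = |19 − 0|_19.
d_19(19, 0) = 1/19

Step 1 — x − y = 19 − 0 = 19. Step 2 — v_19(19) = 1 (factor: 19 = (19^1 · 1); the sign does not affect v_p). Step 3 — |x − y|_19 = 19^{-1} = 1/19.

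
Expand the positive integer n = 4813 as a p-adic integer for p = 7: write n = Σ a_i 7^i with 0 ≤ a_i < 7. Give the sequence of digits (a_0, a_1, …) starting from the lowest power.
(a_0, a_1, …) = (4, 1, 0, 0, 2)

Repeated division by 7 gives the digits low-to-high: 4813 = 4 + 1·7^1 + 2·7^4. Digit sequence: (4, 1, 0, 0, 2).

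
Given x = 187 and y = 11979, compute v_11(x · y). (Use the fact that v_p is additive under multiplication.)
v_11(2240073) = 4

v_p(x) = 1 (factor: 187 = 11^1 · 17); v_p(y) = 3 (factor: 11979 = 11^3 · 9). Additivity: v_p(xy) = v_p(x) + v_p(y) = 1 + 3 = 4. (Direct check: xy = 2240073 = 11^4 · (153).)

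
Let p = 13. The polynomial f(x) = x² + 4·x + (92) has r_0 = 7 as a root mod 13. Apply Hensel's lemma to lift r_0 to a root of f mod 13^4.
r_3 = 20625 (mod 28561)

Hensel: r_{i+1} = r_i − f(r_i)·(f′(r_i))^{-1} mod 13^{i+2}, f′(x) = 2x + 4. Iterate:
  r_0 = 7 (mod 13)
  r_1 = 7 (mod 169)
  r_2 = 852 (mod 2197)
  r_3 = 20625 (mod 28561)
Final: r = 20625 satisfies f(r) ≡ 0 mod 13^4.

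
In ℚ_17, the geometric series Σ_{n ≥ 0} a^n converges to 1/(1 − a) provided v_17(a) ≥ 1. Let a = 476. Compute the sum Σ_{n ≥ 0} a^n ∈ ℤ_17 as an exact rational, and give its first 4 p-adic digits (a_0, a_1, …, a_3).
Σ a^n = 1/(1 − a) = -1/475;  first 4 digits = (1, 11, 3, 0)

v_17(a) = 1 ≥ 1, so the series converges in ℤ_17 to 1/(1 − a) = 1/(1 − 476) = -1/475. Expand this rational in ℤ_17: compute digits iteratively via d_i = x_i mod 17, x_{i+1} = (x_i − d_i)/17. The first 4 digits are (1, 11, 3, 0).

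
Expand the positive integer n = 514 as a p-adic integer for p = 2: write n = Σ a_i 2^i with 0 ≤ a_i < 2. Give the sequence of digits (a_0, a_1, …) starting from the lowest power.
(a_0, a_1, …) = (0, 1, 0, 0, 0, 0, 0, 0, 0, 1)

Repeated division by 2 gives the digits low-to-high: 514 = 1·2^1 + 1·2^9. Digit sequence: (0, 1, 0, 0, 0, 0, 0, 0, 0, 1).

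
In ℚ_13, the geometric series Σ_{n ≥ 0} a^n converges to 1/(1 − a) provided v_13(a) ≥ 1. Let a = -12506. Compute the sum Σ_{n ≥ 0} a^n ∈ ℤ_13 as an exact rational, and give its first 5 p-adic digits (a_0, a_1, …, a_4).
Σ a^n = 1/(1 − a) = 1/12507;  first 5 digits = (1, 0, 4, 7, 2)

v_13(a) = 2 ≥ 1, so the series converges in ℤ_13 to 1/(1 − a) = 1/(1 − (-12506)) = 1/12507. Expand this rational in ℤ_13: compute digits iteratively via d_i = x_i mod 13, x_{i+1} = (x_i − d_i)/13. The first 5 digits are (1, 0, 4, 7, 2).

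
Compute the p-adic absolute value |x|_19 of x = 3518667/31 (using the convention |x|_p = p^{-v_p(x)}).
|3518667/31|_19 = 1/130321

Step 1 — compute v_19(x) by factoring powers of 19 out of the numerator and denominator: v_19(3518667/31) = 4. Step 2 — apply |x|_p = p^{-v_p(x)} = 19^{-4} = 1/130321.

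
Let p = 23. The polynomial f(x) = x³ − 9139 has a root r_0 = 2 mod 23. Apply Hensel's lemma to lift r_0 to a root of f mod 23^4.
r_3 = 217168 (mod 279841)

Hensel: r_{i+1} = r_i − f(r_i)/f′(r_i) mod 23^{i+2}, where f′(x) = 3x². Iterate:
  r_0 = 2 (mod 23)
  r_1 = 278 (mod 529)
  r_2 = 10329 (mod 12167)
  r_3 = 217168 (mod 279841)
Final: r = 217168 with f(r) ≡ 0 mod 23^4.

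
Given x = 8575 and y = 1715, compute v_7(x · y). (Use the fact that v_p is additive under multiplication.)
v_7(14706125) = 6

v_p(x) = 3 (factor: 8575 = 7^3 · 25); v_p(y) = 3 (factor: 1715 = 7^3 · 5). Additivity: v_p(xy) = v_p(x) + v_p(y) = 3 + 3 = 6. (Direct check: xy = 14706125 = 7^6 · (125).)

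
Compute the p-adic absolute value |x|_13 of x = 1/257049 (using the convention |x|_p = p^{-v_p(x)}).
|1/257049|_13 = 28561

Step 1 — compute v_13(x) by factoring powers of 13 out of the numerator and denominator: v_13(1/257049) = -4. Step 2 — apply |x|_p = p^{-v_p(x)} = 13^{4} = 28561.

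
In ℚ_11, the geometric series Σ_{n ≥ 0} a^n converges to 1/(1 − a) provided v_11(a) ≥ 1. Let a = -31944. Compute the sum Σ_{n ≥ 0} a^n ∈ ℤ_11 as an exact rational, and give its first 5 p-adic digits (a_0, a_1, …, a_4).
Σ a^n = 1/(1 − a) = 1/31945;  first 5 digits = (1, 0, 0, 9, 8)

v_11(a) = 3 ≥ 1, so the series converges in ℤ_11 to 1/(1 − a) = 1/(1 − (-31944)) = 1/31945. Expand this rational in ℤ_11: compute digits iteratively via d_i = x_i mod 11, x_{i+1} = (x_i − d_i)/11. The first 5 digits are (1, 0, 0, 9, 8).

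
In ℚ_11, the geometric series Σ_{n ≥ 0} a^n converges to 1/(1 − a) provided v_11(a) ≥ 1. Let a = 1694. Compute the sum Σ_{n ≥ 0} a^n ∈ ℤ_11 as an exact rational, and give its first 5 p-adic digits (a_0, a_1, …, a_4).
Σ a^n = 1/(1 − a) = -1/1693;  first 5 digits = (1, 0, 3, 1, 9)

v_11(a) = 2 ≥ 1, so the series converges in ℤ_11 to 1/(1 − a) = 1/(1 − 1694) = -1/1693. Expand this rational in ℤ_11: compute digits iteratively via d_i = x_i mod 11, x_{i+1} = (x_i − d_i)/11. The first 5 digits are (1, 0, 3, 1, 9).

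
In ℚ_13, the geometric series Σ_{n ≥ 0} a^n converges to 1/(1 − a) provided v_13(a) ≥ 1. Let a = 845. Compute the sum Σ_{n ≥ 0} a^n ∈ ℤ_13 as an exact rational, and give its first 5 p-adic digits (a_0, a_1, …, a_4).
Σ a^n = 1/(1 − a) = -1/844;  first 5 digits = (1, 0, 5, 0, 12)

v_13(a) = 2 ≥ 1, so the series converges in ℤ_13 to 1/(1 − a) = 1/(1 − 845) = -1/844. Expand this rational in ℤ_13: compute digits iteratively via d_i = x_i mod 13, x_{i+1} = (x_i − d_i)/13. The first 5 digits are (1, 0, 5, 0, 12).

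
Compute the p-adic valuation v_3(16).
v_3(16) = 0

v_3(n) is the largest exponent k such that 3^k divides n. Factor out: 16 = 3^0 · 16. (Sign doesn't affect v_p.) So v_3(16) = 0.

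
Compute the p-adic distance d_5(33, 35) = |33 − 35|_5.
d_5(33, 35) = 1

Step 1 — x − y = 33 − 35 = -2. Step 2 — v_5(-2) = 0 (factor: -2 = −(5^0 · 2); the sign does not affect v_p). Step 3 — |x − y|_5 = 5^{0} = 1.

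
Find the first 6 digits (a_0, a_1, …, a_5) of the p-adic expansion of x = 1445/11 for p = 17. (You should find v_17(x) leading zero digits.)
(a_0, …, a_5) = (0, 0, 2, 3, 6, 12)

v_17(1445/11) = 2, so a_0 = ... = a_1 = 0. Factor out: x = 17^2 · u with u = 5/11 a unit in ℤ_17. Expand u iteratively via a_{v+i} = u_i mod 17, u_{i+1} = (u_i − a_{v+i})/17:
  u_0 = 5/11;  a_2 = 2;  u_1 = (u_0 − 2)/17 = -1/11
  u_1 = -1/11;  a_3 = 3;  u_2 = (u_1 − 3)/17 = -2/11
  u_2 = -2/11;  a_4 = 6;  u_3 = (u_2 − 6)/17 = -4/11
  u_3 = -4/11;  a_5 = 12;  u_4 = (u_3 − 12)/17 = -8/11
Digits: (0, 0, 2, 3, 6, 12).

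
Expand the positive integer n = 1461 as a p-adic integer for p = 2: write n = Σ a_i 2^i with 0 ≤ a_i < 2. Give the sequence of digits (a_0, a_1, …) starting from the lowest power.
(a_0, a_1, …) = (1, 0, 1, 0, 1, 1, 0, 1, 1, 0, 1)

Repeated division by 2 gives the digits low-to-high: 1461 = 1 + 1·2^2 + 1·2^4 + 1·2^5 + 1·2^7 + 1·2^8 + 1·2^10. Digit sequence: (1, 0, 1, 0, 1, 1, 0, 1, 1, 0, 1).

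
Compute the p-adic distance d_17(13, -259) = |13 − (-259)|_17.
d_17(13, -259) = 1/17

Step 1 — x − y = 13 − (-259) = 272. Step 2 — v_17(272) = 1 (factor: 272 = (17^1 · 16); the sign does not affect v_p). Step 3 — |x − y|_17 = 17^{-1} = 1/17.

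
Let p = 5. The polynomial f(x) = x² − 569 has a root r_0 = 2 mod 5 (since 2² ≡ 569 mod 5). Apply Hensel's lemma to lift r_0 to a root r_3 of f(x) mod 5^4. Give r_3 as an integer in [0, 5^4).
r_3 = 212 (mod 625)

Hensel's recurrence: r_{i+1} = r_i − f(r_i)·(f′(r_i))^{-1} mod 5^{i+2}, with f′(x) = 2x. Iterate:
  r_0 = 2 (mod 5)
  r_1 = 12 (mod 25)
  r_2 = 87 (mod 125)
  r_3 = 212 (mod 625)
Final: r_3 = 212, and one checks f(r_3) ≡ 0 mod 5^4.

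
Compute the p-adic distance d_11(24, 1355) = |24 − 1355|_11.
d_11(24, 1355) = 1/1331

Step 1 — x − y = 24 − 1355 = -1331. Step 2 — v_11(-1331) = 3 (factor: -1331 = −(11^3 · 1); the sign does not affect v_p). Step 3 — |x − y|_11 = 11^{-3} = 1/1331.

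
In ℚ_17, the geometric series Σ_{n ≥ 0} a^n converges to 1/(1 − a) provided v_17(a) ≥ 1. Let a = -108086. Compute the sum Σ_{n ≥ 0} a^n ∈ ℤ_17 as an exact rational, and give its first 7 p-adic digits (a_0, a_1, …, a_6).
Σ a^n = 1/(1 − a) = 1/108087;  first 7 digits = (1, 0, 0, 12, 15, 16, 7)

v_17(a) = 3 ≥ 1, so the series converges in ℤ_17 to 1/(1 − a) = 1/(1 − (-108086)) = 1/108087. Expand this rational in ℤ_17: compute digits iteratively via d_i = x_i mod 17, x_{i+1} = (x_i − d_i)/17. The first 7 digits are (1, 0, 0, 12, 15, 16, 7).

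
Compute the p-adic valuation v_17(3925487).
v_17(3925487) = 4

v_17(n) is the largest exponent k such that 17^k divides n. Factor out: 3925487 = 17^4 · 47. (Sign doesn't affect v_p.) So v_17(3925487) = 4.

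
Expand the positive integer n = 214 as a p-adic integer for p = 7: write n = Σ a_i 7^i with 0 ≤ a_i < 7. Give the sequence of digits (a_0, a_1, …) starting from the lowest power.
(a_0, a_1, …) = (4, 2, 4)

Repeated division by 7 gives the digits low-to-high: 214 = 4 + 2·7^1 + 4·7^2. Digit sequence: (4, 2, 4).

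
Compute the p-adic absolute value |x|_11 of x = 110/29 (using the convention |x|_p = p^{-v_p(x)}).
|110/29|_11 = 1/11

Step 1 — compute v_11(x) by factoring powers of 11 out of the numerator and denominator: v_11(110/29) = 1. Step 2 — apply |x|_p = p^{-v_p(x)} = 11^{-1} = 1/11.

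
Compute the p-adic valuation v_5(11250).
v_5(11250) = 4

v_5(n) is the largest exponent k such that 5^k divides n. Factor out: 11250 = 5^4 · 18. (Sign doesn't affect v_p.) So v_5(11250) = 4.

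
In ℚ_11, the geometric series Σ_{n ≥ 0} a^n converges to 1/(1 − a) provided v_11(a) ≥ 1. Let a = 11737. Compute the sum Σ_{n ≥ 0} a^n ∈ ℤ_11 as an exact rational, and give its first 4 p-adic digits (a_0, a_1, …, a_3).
Σ a^n = 1/(1 − a) = -1/11736;  first 4 digits = (1, 0, 9, 8)

v_11(a) = 2 ≥ 1, so the series converges in ℤ_11 to 1/(1 − a) = 1/(1 − 11737) = -1/11736. Expand this rational in ℤ_11: compute digits iteratively via d_i = x_i mod 11, x_{i+1} = (x_i − d_i)/11. The first 4 digits are (1, 0, 9, 8).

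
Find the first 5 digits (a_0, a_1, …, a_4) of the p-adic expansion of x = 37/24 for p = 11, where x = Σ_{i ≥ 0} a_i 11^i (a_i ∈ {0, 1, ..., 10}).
(a_0, …, a_4) = (2, 5, 0, 5, 0)

v_11(37/24) = 0 (numerator and denominator both coprime to 11), so x ∈ ℤ_11^×. Compute digits iteratively via a_i = x_i mod 11, x_{i+1} = (x_i − a_i)/11, with x_0 = x:
  x_0 = 37/24;  a_0 = 2;  x_1 = (x_0 − 2)/11 = -1/24
  x_1 = -1/24;  a_1 = 5;  x_2 = (x_1 − 5)/11 = -11/24
  x_2 = -11/24;  a_2 = 0;  x_3 = (x_2 − 0)/11 = -1/24
  x_3 = -1/24;  a_3 = 5;  x_4 = (x_3 − 5)/11 = -11/24
  x_4 = -11/24;  a_4 = 0;  x_5 = (x_4 − 0)/11 = -1/24
Digits: (2, 5, 0, 5, 0).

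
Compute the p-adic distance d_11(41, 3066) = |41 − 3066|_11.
d_11(41, 3066) = 1/121

Step 1 — x − y = 41 − 3066 = -3025. Step 2 — v_11(-3025) = 2 (factor: -3025 = −(11^2 · 25); the sign does not affect v_p). Step 3 — |x − y|_11 = 11^{-2} = 1/121.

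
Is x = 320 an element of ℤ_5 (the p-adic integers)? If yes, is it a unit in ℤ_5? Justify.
x ∈ ℤ_5 but not a unit; v_5(x) = 1 > 0

ℤ_5 = {x ∈ ℚ_5 : v_5(x) ≥ 0} and ℤ_5^× = {x ∈ ℤ_5 : v_5(x) = 0}. Here v_5(320) = v_5(num) − v_5(den) = 1; compare against these criteria.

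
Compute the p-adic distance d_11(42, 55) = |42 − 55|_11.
d_11(42, 55) = 1

Step 1 — x − y = 42 − 55 = -13. Step 2 — v_11(-13) = 0 (factor: -13 = −(11^0 · 13); the sign does not affect v_p). Step 3 — |x − y|_11 = 11^{0} = 1.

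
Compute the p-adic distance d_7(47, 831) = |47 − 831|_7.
d_7(47, 831) = 1/49

Step 1 — x − y = 47 − 831 = -784. Step 2 — v_7(-784) = 2 (factor: -784 = −(7^2 · 16); the sign does not affect v_p). Step 3 — |x − y|_7 = 7^{-2} = 1/49.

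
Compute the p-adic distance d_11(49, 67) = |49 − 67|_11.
d_11(49, 67) = 1

Step 1 — x − y = 49 − 67 = -18. Step 2 — v_11(-18) = 0 (factor: -18 = −(11^0 · 18); the sign does not affect v_p). Step 3 — |x − y|_11 = 11^{0} = 1.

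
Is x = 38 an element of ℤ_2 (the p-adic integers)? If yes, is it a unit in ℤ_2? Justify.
x ∈ ℤ_2 but not a unit; v_2(x) = 1 > 0

ℤ_2 = {x ∈ ℚ_2 : v_2(x) ≥ 0} and ℤ_2^× = {x ∈ ℤ_2 : v_2(x) = 0}. Here v_2(38) = v_2(num) − v_2(den) = 1; compare against these criteria.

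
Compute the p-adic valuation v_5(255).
v_5(255) = 1

v_5(n) is the largest exponent k such that 5^k divides n. Factor out: 255 = 5^1 · 51. (Sign doesn't affect v_p.) So v_5(255) = 1.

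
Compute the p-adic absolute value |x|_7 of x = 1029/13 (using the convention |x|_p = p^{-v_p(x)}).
|1029/13|_7 = 1/343

Step 1 — compute v_7(x) by factoring powers of 7 out of the numerator and denominator: v_7(1029/13) = 3. Step 2 — apply |x|_p = p^{-v_p(x)} = 7^{-3} = 1/343.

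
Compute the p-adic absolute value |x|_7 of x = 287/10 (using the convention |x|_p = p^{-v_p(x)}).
|287/10|_7 = 1/7

Step 1 — compute v_7(x) by factoring powers of 7 out of the numerator and denominator: v_7(287/10) = 1. Step 2 — apply |x|_p = p^{-v_p(x)} = 7^{-1} = 1/7.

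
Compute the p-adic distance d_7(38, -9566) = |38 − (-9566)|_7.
d_7(38, -9566) = 1/2401

Step 1 — x − y = 38 − (-9566) = 9604. Step 2 — v_7(9604) = 4 (factor: 9604 = (7^4 · 4); the sign does not affect v_p). Step 3 — |x − y|_7 = 7^{-4} = 1/2401.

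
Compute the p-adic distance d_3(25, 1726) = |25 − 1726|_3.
d_3(25, 1726) = 1/243

Step 1 — x − y = 25 − 1726 = -1701. Step 2 — v_3(-1701) = 5 (factor: -1701 = −(3^5 · 7); the sign does not affect v_p). Step 3 — |x − y|_3 = 3^{-5} = 1/243.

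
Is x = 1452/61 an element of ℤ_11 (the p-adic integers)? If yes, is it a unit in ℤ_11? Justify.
x ∈ ℤ_11 but not a unit; v_11(x) = 2 > 0

ℤ_11 = {x ∈ ℚ_11 : v_11(x) ≥ 0} and ℤ_11^× = {x ∈ ℤ_11 : v_11(x) = 0}. Here v_11(1452/61) = v_11(num) − v_11(den) = 2; compare against these criteria.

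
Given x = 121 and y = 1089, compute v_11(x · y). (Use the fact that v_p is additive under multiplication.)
v_11(131769) = 4

v_p(x) = 2 (factor: 121 = 11^2 · 1); v_p(y) = 2 (factor: 1089 = 11^2 · 9). Additivity: v_p(xy) = v_p(x) + v_p(y) = 2 + 2 = 4. (Direct check: xy = 131769 = 11^4 · (9).)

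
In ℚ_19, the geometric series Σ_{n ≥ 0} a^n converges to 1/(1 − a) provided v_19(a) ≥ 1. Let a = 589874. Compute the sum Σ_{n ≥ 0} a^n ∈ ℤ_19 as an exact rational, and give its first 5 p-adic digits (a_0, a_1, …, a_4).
Σ a^n = 1/(1 − a) = -1/589873;  first 5 digits = (1, 0, 0, 10, 4)

v_19(a) = 3 ≥ 1, so the series converges in ℤ_19 to 1/(1 − a) = 1/(1 − 589874) = -1/589873. Expand this rational in ℤ_19: compute digits iteratively via d_i = x_i mod 19, x_{i+1} = (x_i − d_i)/19. The first 5 digits are (1, 0, 0, 10, 4).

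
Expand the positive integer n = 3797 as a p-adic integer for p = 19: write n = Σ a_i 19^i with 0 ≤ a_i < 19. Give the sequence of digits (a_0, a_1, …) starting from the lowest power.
(a_0, a_1, …) = (16, 9, 10)

Repeated division by 19 gives the digits low-to-high: 3797 = 16 + 9·19^1 + 10·19^2. Digit sequence: (16, 9, 10).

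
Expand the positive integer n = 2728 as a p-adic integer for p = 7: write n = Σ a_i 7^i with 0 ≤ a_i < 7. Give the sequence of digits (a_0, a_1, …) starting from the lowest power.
(a_0, a_1, …) = (5, 4, 6, 0, 1)

Repeated division by 7 gives the digits low-to-high: 2728 = 5 + 4·7^1 + 6·7^2 + 1·7^4. Digit sequence: (5, 4, 6, 0, 1).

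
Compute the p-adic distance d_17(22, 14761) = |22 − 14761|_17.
d_17(22, 14761) = 1/4913

Step 1 — x − y = 22 − 14761 = -14739. Step 2 — v_17(-14739) = 3 (factor: -14739 = −(17^3 · 3); the sign does not affect v_p). Step 3 — |x − y|_17 = 17^{-3} = 1/4913.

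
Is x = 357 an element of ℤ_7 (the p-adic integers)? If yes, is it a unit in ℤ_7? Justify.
x ∈ ℤ_7 but not a unit; v_7(x) = 1 > 0

ℤ_7 = {x ∈ ℚ_7 : v_7(x) ≥ 0} and ℤ_7^× = {x ∈ ℤ_7 : v_7(x) = 0}. Here v_7(357) = v_7(num) − v_7(den) = 1; compare against these criteria.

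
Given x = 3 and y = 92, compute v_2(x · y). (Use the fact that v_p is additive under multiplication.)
v_2(276) = 2

v_p(x) = 0 (factor: 3 = 2^0 · 3); v_p(y) = 2 (factor: 92 = 2^2 · 23). Additivity: v_p(xy) = v_p(x) + v_p(y) = 0 + 2 = 2. (Direct check: xy = 276 = 2^2 · (69).)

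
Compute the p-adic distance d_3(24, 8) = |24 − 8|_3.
d_3(24, 8) = 1

Step 1 — x − y = 24 − 8 = 16. Step 2 — v_3(16) = 0 (factor: 16 = (3^0 · 16); the sign does not affect v_p). Step 3 — |x − y|_3 = 3^{0} = 1.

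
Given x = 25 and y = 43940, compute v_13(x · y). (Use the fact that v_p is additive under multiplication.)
v_13(1098500) = 3

v_p(x) = 0 (factor: 25 = 13^0 · 25); v_p(y) = 3 (factor: 43940 = 13^3 · 20). Additivity: v_p(xy) = v_p(x) + v_p(y) = 0 + 3 = 3. (Direct check: xy = 1098500 = 13^3 · (500).)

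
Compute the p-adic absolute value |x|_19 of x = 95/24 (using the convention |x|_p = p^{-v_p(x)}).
|95/24|_19 = 1/19

Step 1 — compute v_19(x) by factoring powers of 19 out of the numerator and denominator: v_19(95/24) = 1. Step 2 — apply |x|_p = p^{-v_p(x)} = 19^{-1} = 1/19.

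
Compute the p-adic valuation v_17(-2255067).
v_17(-2255067) = 4

v_17(n) is the largest exponent k such that 17^k divides n. Factor out: -2255067 = -17^4 · 27. (Sign doesn't affect v_p.) So v_17(-2255067) = 4.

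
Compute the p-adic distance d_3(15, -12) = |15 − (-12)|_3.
d_3(15, -12) = 1/27

Step 1 — x − y = 15 − (-12) = 27. Step 2 — v_3(27) = 3 (factor: 27 = (3^3 · 1); the sign does not affect v_p). Step 3 — |x − y|_3 = 3^{-3} = 1/27.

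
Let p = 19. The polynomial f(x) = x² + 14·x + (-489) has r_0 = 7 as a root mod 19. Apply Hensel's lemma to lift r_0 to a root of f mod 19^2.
r_1 = 45 (mod 361)

Hensel: r_{i+1} = r_i − f(r_i)·(f′(r_i))^{-1} mod 19^{i+2}, f′(x) = 2x + 14. Iterate:
  r_0 = 7 (mod 19)
  r_1 = 45 (mod 361)
Final: r = 45 satisfies f(r) ≡ 0 mod 19^2.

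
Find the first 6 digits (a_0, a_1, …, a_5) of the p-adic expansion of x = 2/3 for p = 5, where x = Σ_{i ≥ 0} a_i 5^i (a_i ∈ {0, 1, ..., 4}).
(a_0, …, a_5) = (4, 1, 3, 1, 3, 1)

v_5(2/3) = 0 (numerator and denominator both coprime to 5), so x ∈ ℤ_5^×. Compute digits iteratively via a_i = x_i mod 5, x_{i+1} = (x_i − a_i)/5, with x_0 = x:
  x_0 = 2/3;  a_0 = 4;  x_1 = (x_0 − 4)/5 = -2/3
  x_1 = -2/3;  a_1 = 1;  x_2 = (x_1 − 1)/5 = -1/3
  x_2 = -1/3;  a_2 = 3;  x_3 = (x_2 − 3)/5 = -2/3
  x_3 = -2/3;  a_3 = 1;  x_4 = (x_3 − 1)/5 = -1/3
  x_4 = -1/3;  a_4 = 3;  x_5 = (x_4 − 3)/5 = -2/3
  x_5 = -2/3;  a_5 = 1;  x_6 = (x_5 − 1)/5 = -1/3
Digits: (4, 1, 3, 1, 3, 1).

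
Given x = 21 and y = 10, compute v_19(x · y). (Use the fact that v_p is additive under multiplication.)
v_19(210) = 0

v_p(x) = 0 (factor: 21 = 19^0 · 21); v_p(y) = 0 (factor: 10 = 19^0 · 10). Additivity: v_p(xy) = v_p(x) + v_p(y) = 0 + 0 = 0. (Direct check: xy = 210 = 19^0 · (210).)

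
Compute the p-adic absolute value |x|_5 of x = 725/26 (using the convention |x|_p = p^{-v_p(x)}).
|725/26|_5 = 1/25

Step 1 — compute v_5(x) by factoring powers of 5 out of the numerator and denominator: v_5(725/26) = 2. Step 2 — apply |x|_p = p^{-v_p(x)} = 5^{-2} = 1/25.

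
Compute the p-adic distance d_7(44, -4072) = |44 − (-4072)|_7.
d_7(44, -4072) = 1/343

Step 1 — x − y = 44 − (-4072) = 4116. Step 2 — v_7(4116) = 3 (factor: 4116 = (7^3 · 12); the sign does not affect v_p). Step 3 — |x − y|_7 = 7^{-3} = 1/343.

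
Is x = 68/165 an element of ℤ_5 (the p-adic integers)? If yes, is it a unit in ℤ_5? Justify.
x ∉ ℤ_5 (v_5(x) = -1 < 0)

ℤ_5 = {x ∈ ℚ_5 : v_5(x) ≥ 0} and ℤ_5^× = {x ∈ ℤ_5 : v_5(x) = 0}. Here v_5(68/165) = v_5(num) − v_5(den) = -1; compare against these criteria.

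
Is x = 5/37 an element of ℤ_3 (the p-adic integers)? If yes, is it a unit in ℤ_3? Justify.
x ∈ ℤ_3^× (unit); v_3(x) = 0

ℤ_3 = {x ∈ ℚ_3 : v_3(x) ≥ 0} and ℤ_3^× = {x ∈ ℤ_3 : v_3(x) = 0}. Here v_3(5/37) = v_3(num) − v_3(den) = 0; compare against these criteria.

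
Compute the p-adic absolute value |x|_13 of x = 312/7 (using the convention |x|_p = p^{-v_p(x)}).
|312/7|_13 = 1/13

Step 1 — compute v_13(x) by factoring powers of 13 out of the numerator and denominator: v_13(312/7) = 1. Step 2 — apply |x|_p = p^{-v_p(x)} = 13^{-1} = 1/13.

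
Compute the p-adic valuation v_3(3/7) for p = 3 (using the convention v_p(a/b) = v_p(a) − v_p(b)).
v_3(3/7) = 1

Factor powers of 3 from the numerator and denominator of the reduced fraction: 3 = 3^1 · 1 and 7 = 3^0 · 7. Apply v_p(a/b) = v_p(a) − v_p(b): v_3(3/7) = 1 − 0 = 1.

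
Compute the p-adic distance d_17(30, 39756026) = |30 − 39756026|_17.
d_17(30, 39756026) = 1/1419857

Step 1 — x − y = 30 − 39756026 = -39755996. Step 2 — v_17(-39755996) = 5 (factor: -39755996 = −(17^5 · 28); the sign does not affect v_p). Step 3 — |x − y|_17 = 17^{-5} = 1/1419857.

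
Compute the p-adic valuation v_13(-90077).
v_13(-90077) = 3

v_13(n) is the largest exponent k such that 13^k divides n. Factor out: -90077 = -13^3 · 41. (Sign doesn't affect v_p.) So v_13(-90077) = 3.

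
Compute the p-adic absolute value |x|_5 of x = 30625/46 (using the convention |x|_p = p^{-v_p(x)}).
|30625/46|_5 = 1/625

Step 1 — compute v_5(x) by factoring powers of 5 out of the numerator and denominator: v_5(30625/46) = 4. Step 2 — apply |x|_p = p^{-v_p(x)} = 5^{-4} = 1/625.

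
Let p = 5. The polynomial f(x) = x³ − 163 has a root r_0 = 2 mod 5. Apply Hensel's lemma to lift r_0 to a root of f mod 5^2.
r_1 = 17 (mod 25)

Hensel: r_{i+1} = r_i − f(r_i)/f′(r_i) mod 5^{i+2}, where f′(x) = 3x². Iterate:
  r_0 = 2 (mod 5)
  r_1 = 17 (mod 25)
Final: r = 17 with f(r) ≡ 0 mod 5^2.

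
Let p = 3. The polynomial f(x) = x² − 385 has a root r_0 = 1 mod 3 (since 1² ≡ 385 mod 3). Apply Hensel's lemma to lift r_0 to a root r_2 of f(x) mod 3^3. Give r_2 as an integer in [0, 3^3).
r_2 = 13 (mod 27)

Hensel's recurrence: r_{i+1} = r_i − f(r_i)·(f′(r_i))^{-1} mod 3^{i+2}, with f′(x) = 2x. Iterate:
  r_0 = 1 (mod 3)
  r_1 = 4 (mod 9)
  r_2 = 13 (mod 27)
Final: r_2 = 13, and one checks f(r_2) ≡ 0 mod 3^3.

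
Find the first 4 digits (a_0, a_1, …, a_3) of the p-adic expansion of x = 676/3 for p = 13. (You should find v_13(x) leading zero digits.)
(a_0, …, a_3) = (0, 0, 10, 8)

v_13(676/3) = 2, so a_0 = ... = a_1 = 0. Factor out: x = 13^2 · u with u = 4/3 a unit in ℤ_13. Expand u iteratively via a_{v+i} = u_i mod 13, u_{i+1} = (u_i − a_{v+i})/13:
  u_0 = 4/3;  a_2 = 10;  u_1 = (u_0 − 10)/13 = -2/3
  u_1 = -2/3;  a_3 = 8;  u_2 = (u_1 − 8)/13 = -2/3
Digits: (0, 0, 10, 8).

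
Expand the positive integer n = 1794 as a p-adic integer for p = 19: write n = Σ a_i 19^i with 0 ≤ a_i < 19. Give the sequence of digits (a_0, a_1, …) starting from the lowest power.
(a_0, a_1, …) = (8, 18, 4)

Repeated division by 19 gives the digits low-to-high: 1794 = 8 + 18·19^1 + 4·19^2. Digit sequence: (8, 18, 4).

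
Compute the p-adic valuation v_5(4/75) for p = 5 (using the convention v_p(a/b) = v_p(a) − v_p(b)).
v_5(4/75) = -2

Factor powers of 5 from the numerator and denominator of the reduced fraction: 4 = 5^0 · 4 and 75 = 5^2 · 3. Apply v_p(a/b) = v_p(a) − v_p(b): v_5(4/75) = 0 − 2 = -2.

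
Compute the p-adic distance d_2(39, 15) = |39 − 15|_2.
d_2(39, 15) = 1/8

Step 1 — x − y = 39 − 15 = 24. Step 2 — v_2(24) = 3 (factor: 24 = (2^3 · 3); the sign does not affect v_p). Step 3 — |x − y|_2 = 2^{-3} = 1/8.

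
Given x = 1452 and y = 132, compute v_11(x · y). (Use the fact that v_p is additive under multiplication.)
v_11(191664) = 3

v_p(x) = 2 (factor: 1452 = 11^2 · 12); v_p(y) = 1 (factor: 132 = 11^1 · 12). Additivity: v_p(xy) = v_p(x) + v_p(y) = 2 + 1 = 3. (Direct check: xy = 191664 = 11^3 · (144).)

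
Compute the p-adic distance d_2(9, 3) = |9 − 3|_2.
d_2(9, 3) = 1/2

Step 1 — x − y = 9 − 3 = 6. Step 2 — v_2(6) = 1 (factor: 6 = (2^1 · 3); the sign does not affect v_p). Step 3 — |x − y|_2 = 2^{-1} = 1/2.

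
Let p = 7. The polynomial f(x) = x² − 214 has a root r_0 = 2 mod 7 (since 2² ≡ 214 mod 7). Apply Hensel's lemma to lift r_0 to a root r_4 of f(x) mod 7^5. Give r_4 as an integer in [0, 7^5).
r_4 = 10663 (mod 16807)

Hensel's recurrence: r_{i+1} = r_i − f(r_i)·(f′(r_i))^{-1} mod 7^{i+2}, with f′(x) = 2x. Iterate:
  r_0 = 2 (mod 7)
  r_1 = 30 (mod 49)
  r_2 = 30 (mod 343)
  r_3 = 1059 (mod 2401)
  r_4 = 10663 (mod 16807)
Final: r_4 = 10663, and one checks f(r_4) ≡ 0 mod 7^5.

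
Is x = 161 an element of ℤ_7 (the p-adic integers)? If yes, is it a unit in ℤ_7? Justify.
x ∈ ℤ_7 but not a unit; v_7(x) = 1 > 0

ℤ_7 = {x ∈ ℚ_7 : v_7(x) ≥ 0} and ℤ_7^× = {x ∈ ℤ_7 : v_7(x) = 0}. Here v_7(161) = v_7(num) − v_7(den) = 1; compare against these criteria.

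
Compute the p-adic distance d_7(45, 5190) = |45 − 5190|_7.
d_7(45, 5190) = 1/343

Step 1 — x − y = 45 − 5190 = -5145. Step 2 — v_7(-5145) = 3 (factor: -5145 = −(7^3 · 15); the sign does not affect v_p). Step 3 — |x − y|_7 = 7^{-3} = 1/343.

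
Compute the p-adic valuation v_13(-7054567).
v_13(-7054567) = 5

v_13(n) is the largest exponent k such that 13^k divides n. Factor out: -7054567 = -13^5 · 19. (Sign doesn't affect v_p.) So v_13(-7054567) = 5.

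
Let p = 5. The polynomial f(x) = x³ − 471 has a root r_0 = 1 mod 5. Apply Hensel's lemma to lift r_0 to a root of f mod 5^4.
r_3 = 266 (mod 625)

Hensel: r_{i+1} = r_i − f(r_i)/f′(r_i) mod 5^{i+2}, where f′(x) = 3x². Iterate:
  r_0 = 1 (mod 5)
  r_1 = 16 (mod 25)
  r_2 = 16 (mod 125)
  r_3 = 266 (mod 625)
Final: r = 266 with f(r) ≡ 0 mod 5^4.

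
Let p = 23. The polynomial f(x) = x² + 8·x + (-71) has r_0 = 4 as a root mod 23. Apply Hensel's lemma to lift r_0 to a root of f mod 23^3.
r_2 = 5064 (mod 12167)

Hensel: r_{i+1} = r_i − f(r_i)·(f′(r_i))^{-1} mod 23^{i+2}, f′(x) = 2x + 8. Iterate:
  r_0 = 4 (mod 23)
  r_1 = 303 (mod 529)
  r_2 = 5064 (mod 12167)
Final: r = 5064 satisfies f(r) ≡ 0 mod 23^3.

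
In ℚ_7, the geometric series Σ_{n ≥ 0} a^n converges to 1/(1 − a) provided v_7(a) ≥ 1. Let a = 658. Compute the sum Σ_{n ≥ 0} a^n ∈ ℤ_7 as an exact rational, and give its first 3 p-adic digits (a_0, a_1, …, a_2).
Σ a^n = 1/(1 − a) = -1/657;  first 3 digits = (1, 3, 1)

v_7(a) = 1 ≥ 1, so the series converges in ℤ_7 to 1/(1 − a) = 1/(1 − 658) = -1/657. Expand this rational in ℤ_7: compute digits iteratively via d_i = x_i mod 7, x_{i+1} = (x_i − d_i)/7. The first 3 digits are (1, 3, 1).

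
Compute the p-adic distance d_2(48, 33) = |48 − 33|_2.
d_2(48, 33) = 1

Step 1 — x − y = 48 − 33 = 15. Step 2 — v_2(15) = 0 (factor: 15 = (2^0 · 15); the sign does not affect v_p). Step 3 — |x − y|_2 = 2^{0} = 1.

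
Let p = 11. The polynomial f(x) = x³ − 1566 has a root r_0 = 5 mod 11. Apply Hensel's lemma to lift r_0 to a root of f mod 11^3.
r_2 = 555 (mod 1331)

Hensel: r_{i+1} = r_i − f(r_i)/f′(r_i) mod 11^{i+2}, where f′(x) = 3x². Iterate:
  r_0 = 5 (mod 11)
  r_1 = 71 (mod 121)
  r_2 = 555 (mod 1331)
Final: r = 555 with f(r) ≡ 0 mod 11^3.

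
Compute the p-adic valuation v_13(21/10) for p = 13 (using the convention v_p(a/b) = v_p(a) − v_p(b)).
v_13(21/10) = 0

Factor powers of 13 from the numerator and denominator of the reduced fraction: 21 = 13^0 · 21 and 10 = 13^0 · 10. Apply v_p(a/b) = v_p(a) − v_p(b): v_13(21/10) = 0 − 0 = 0.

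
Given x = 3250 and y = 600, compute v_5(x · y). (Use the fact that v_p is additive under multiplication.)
v_5(1950000) = 5

v_p(x) = 3 (factor: 3250 = 5^3 · 26); v_p(y) = 2 (factor: 600 = 5^2 · 24). Additivity: v_p(xy) = v_p(x) + v_p(y) = 3 + 2 = 5. (Direct check: xy = 1950000 = 5^5 · (624).)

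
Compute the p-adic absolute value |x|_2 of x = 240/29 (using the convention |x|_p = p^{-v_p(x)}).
|240/29|_2 = 1/16

Step 1 — compute v_2(x) by factoring powers of 2 out of the numerator and denominator: v_2(240/29) = 4. Step 2 — apply |x|_p = p^{-v_p(x)} = 2^{-4} = 1/16.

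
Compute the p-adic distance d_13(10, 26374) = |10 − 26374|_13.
d_13(10, 26374) = 1/2197

Step 1 — x − y = 10 − 26374 = -26364. Step 2 — v_13(-26364) = 3 (factor: -26364 = −(13^3 · 12); the sign does not affect v_p). Step 3 — |x − y|_13 = 13^{-3} = 1/2197.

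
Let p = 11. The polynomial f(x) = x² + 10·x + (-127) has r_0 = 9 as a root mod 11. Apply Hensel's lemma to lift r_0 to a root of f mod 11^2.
r_1 = 42 (mod 121)

Hensel: r_{i+1} = r_i − f(r_i)·(f′(r_i))^{-1} mod 11^{i+2}, f′(x) = 2x + 10. Iterate:
  r_0 = 9 (mod 11)
  r_1 = 42 (mod 121)
Final: r = 42 satisfies f(r) ≡ 0 mod 11^2.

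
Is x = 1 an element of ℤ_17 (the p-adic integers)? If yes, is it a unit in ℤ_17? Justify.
x ∈ ℤ_17^× (unit); v_17(x) = 0

ℤ_17 = {x ∈ ℚ_17 : v_17(x) ≥ 0} and ℤ_17^× = {x ∈ ℤ_17 : v_17(x) = 0}. Here v_17(1) = v_17(num) − v_17(den) = 0; compare against these criteria.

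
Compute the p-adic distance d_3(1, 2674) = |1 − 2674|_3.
d_3(1, 2674) = 1/243

Step 1 — x − y = 1 − 2674 = -2673. Step 2 — v_3(-2673) = 5 (factor: -2673 = −(3^5 · 11); the sign does not affect v_p). Step 3 — |x − y|_3 = 3^{-5} = 1/243.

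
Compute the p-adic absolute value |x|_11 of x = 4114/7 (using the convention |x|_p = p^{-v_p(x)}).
|4114/7|_11 = 1/121

Step 1 — compute v_11(x) by factoring powers of 11 out of the numerator and denominator: v_11(4114/7) = 2. Step 2 — apply |x|_p = p^{-v_p(x)} = 11^{-2} = 1/121.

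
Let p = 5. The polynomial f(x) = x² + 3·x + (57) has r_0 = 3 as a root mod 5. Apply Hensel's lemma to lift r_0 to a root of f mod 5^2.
r_1 = 3 (mod 25)

Hensel: r_{i+1} = r_i − f(r_i)·(f′(r_i))^{-1} mod 5^{i+2}, f′(x) = 2x + 3. Iterate:
  r_0 = 3 (mod 5)
  r_1 = 3 (mod 25)
Final: r = 3 satisfies f(r) ≡ 0 mod 5^2.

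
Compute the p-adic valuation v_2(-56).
v_2(-56) = 3

v_2(n) is the largest exponent k such that 2^k divides n. Factor out: -56 = -2^3 · 7. (Sign doesn't affect v_p.) So v_2(-56) = 3.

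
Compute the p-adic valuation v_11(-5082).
v_11(-5082) = 2

v_11(n) is the largest exponent k such that 11^k divides n. Factor out: -5082 = -11^2 · 42. (Sign doesn't affect v_p.) So v_11(-5082) = 2.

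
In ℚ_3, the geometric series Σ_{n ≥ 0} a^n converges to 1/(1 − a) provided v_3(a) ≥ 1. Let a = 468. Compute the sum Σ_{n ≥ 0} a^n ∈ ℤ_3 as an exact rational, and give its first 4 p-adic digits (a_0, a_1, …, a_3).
Σ a^n = 1/(1 − a) = -1/467;  first 4 digits = (1, 0, 1, 2)

v_3(a) = 2 ≥ 1, so the series converges in ℤ_3 to 1/(1 − a) = 1/(1 − 468) = -1/467. Expand this rational in ℤ_3: compute digits iteratively via d_i = x_i mod 3, x_{i+1} = (x_i − d_i)/3. The first 4 digits are (1, 0, 1, 2).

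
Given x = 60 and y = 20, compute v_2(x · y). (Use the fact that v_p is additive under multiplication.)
v_2(1200) = 4

v_p(x) = 2 (factor: 60 = 2^2 · 15); v_p(y) = 2 (factor: 20 = 2^2 · 5). Additivity: v_p(xy) = v_p(x) + v_p(y) = 2 + 2 = 4. (Direct check: xy = 1200 = 2^4 · (75).)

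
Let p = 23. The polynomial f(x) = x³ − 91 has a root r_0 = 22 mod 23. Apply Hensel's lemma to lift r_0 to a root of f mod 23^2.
r_1 = 206 (mod 529)

Hensel: r_{i+1} = r_i − f(r_i)/f′(r_i) mod 23^{i+2}, where f′(x) = 3x². Iterate:
  r_0 = 22 (mod 23)
  r_1 = 206 (mod 529)
Final: r = 206 with f(r) ≡ 0 mod 23^2.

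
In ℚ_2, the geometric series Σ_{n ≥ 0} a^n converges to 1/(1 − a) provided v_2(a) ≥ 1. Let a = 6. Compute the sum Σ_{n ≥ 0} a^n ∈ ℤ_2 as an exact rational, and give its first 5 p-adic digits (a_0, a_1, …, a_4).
Σ a^n = 1/(1 − a) = -1/5;  first 5 digits = (1, 1, 0, 0, 1)

v_2(a) = 1 ≥ 1, so the series converges in ℤ_2 to 1/(1 − a) = 1/(1 − 6) = -1/5. Expand this rational in ℤ_2: compute digits iteratively via d_i = x_i mod 2, x_{i+1} = (x_i − d_i)/2. The first 5 digits are (1, 1, 0, 0, 1).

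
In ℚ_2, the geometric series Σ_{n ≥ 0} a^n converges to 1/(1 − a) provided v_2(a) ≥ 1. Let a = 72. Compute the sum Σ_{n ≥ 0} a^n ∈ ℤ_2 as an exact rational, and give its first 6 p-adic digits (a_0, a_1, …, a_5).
Σ a^n = 1/(1 − a) = -1/71;  first 6 digits = (1, 0, 0, 1, 0, 0)

v_2(a) = 3 ≥ 1, so the series converges in ℤ_2 to 1/(1 − a) = 1/(1 − 72) = -1/71. Expand this rational in ℤ_2: compute digits iteratively via d_i = x_i mod 2, x_{i+1} = (x_i − d_i)/2. The first 6 digits are (1, 0, 0, 1, 0, 0).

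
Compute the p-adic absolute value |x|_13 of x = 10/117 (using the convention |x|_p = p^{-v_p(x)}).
|10/117|_13 = 13

Step 1 — compute v_13(x) by factoring powers of 13 out of the numerator and denominator: v_13(10/117) = -1. Step 2 — apply |x|_p = p^{-v_p(x)} = 13^{1} = 13.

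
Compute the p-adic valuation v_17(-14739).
v_17(-14739) = 3

v_17(n) is the largest exponent k such that 17^k divides n. Factor out: -14739 = -17^3 · 3. (Sign doesn't affect v_p.) So v_17(-14739) = 3.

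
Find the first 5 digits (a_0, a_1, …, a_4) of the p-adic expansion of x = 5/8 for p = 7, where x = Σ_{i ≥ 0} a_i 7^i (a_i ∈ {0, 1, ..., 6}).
(a_0, …, a_4) = (5, 2, 4, 2, 4)

v_7(5/8) = 0 (numerator and denominator both coprime to 7), so x ∈ ℤ_7^×. Compute digits iteratively via a_i = x_i mod 7, x_{i+1} = (x_i − a_i)/7, with x_0 = x:
  x_0 = 5/8;  a_0 = 5;  x_1 = (x_0 − 5)/7 = -5/8
  x_1 = -5/8;  a_1 = 2;  x_2 = (x_1 − 2)/7 = -3/8
  x_2 = -3/8;  a_2 = 4;  x_3 = (x_2 − 4)/7 = -5/8
  x_3 = -5/8;  a_3 = 2;  x_4 = (x_3 − 2)/7 = -3/8
  x_4 = -3/8;  a_4 = 4;  x_5 = (x_4 − 4)/7 = -5/8
Digits: (5, 2, 4, 2, 4).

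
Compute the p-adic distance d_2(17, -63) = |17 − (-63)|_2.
d_2(17, -63) = 1/16

Step 1 — x − y = 17 − (-63) = 80. Step 2 — v_2(80) = 4 (factor: 80 = (2^4 · 5); the sign does not affect v_p). Step 3 — |x − y|_2 = 2^{-4} = 1/16.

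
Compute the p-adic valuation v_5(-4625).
v_5(-4625) = 3

v_5(n) is the largest exponent k such that 5^k divides n. Factor out: -4625 = -5^3 · 37. (Sign doesn't affect v_p.) So v_5(-4625) = 3.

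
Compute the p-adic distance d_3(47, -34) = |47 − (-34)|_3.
d_3(47, -34) = 1/81

Step 1 — x − y = 47 − (-34) = 81. Step 2 — v_3(81) = 4 (factor: 81 = (3^4 · 1); the sign does not affect v_p). Step 3 — |x − y|_3 = 3^{-4} = 1/81.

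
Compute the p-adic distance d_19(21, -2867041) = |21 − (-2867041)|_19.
d_19(21, -2867041) = 1/130321

Step 1 — x − y = 21 − (-2867041) = 2867062. Step 2 — v_19(2867062) = 4 (factor: 2867062 = (19^4 · 22); the sign does not affect v_p). Step 3 — |x − y|_19 = 19^{-4} = 1/130321.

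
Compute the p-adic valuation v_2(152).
v_2(152) = 3

v_2(n) is the largest exponent k such that 2^k divides n. Factor out: 152 = 2^3 · 19. (Sign doesn't affect v_p.) So v_2(152) = 3.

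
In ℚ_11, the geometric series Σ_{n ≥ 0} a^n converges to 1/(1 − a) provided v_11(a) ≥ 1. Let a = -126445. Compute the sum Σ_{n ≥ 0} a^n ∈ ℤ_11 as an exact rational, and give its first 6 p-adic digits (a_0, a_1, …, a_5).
Σ a^n = 1/(1 − a) = 1/126446;  first 6 digits = (1, 0, 0, 4, 2, 10)

v_11(a) = 3 ≥ 1, so the series converges in ℤ_11 to 1/(1 − a) = 1/(1 − (-126445)) = 1/126446. Expand this rational in ℤ_11: compute digits iteratively via d_i = x_i mod 11, x_{i+1} = (x_i − d_i)/11. The first 6 digits are (1, 0, 0, 4, 2, 10).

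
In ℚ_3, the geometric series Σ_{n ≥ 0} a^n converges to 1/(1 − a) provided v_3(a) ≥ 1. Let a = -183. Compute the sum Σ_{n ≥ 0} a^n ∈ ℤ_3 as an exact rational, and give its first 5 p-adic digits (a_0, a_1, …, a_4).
Σ a^n = 1/(1 − a) = 1/184;  first 5 digits = (1, 2, 1, 2, 0)

v_3(a) = 1 ≥ 1, so the series converges in ℤ_3 to 1/(1 − a) = 1/(1 − (-183)) = 1/184. Expand this rational in ℤ_3: compute digits iteratively via d_i = x_i mod 3, x_{i+1} = (x_i − d_i)/3. The first 5 digits are (1, 2, 1, 2, 0).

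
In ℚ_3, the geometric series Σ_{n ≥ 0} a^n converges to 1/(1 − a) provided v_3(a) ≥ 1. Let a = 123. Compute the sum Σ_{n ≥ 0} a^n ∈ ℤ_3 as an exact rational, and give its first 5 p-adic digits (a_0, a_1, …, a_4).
Σ a^n = 1/(1 − a) = -1/122;  first 5 digits = (1, 2, 2, 2, 2)

v_3(a) = 1 ≥ 1, so the series converges in ℤ_3 to 1/(1 − a) = 1/(1 − 123) = -1/122. Expand this rational in ℤ_3: compute digits iteratively via d_i = x_i mod 3, x_{i+1} = (x_i − d_i)/3. The first 5 digits are (1, 2, 2, 2, 2).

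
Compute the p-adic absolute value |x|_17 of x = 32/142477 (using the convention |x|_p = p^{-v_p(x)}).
|32/142477|_17 = 4913

Step 1 — compute v_17(x) by factoring powers of 17 out of the numerator and denominator: v_17(32/142477) = -3. Step 2 — apply |x|_p = p^{-v_p(x)} = 17^{3} = 4913.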